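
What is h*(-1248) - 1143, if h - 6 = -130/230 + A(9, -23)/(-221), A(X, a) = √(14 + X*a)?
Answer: -182289/23 + 96*I*√193/17 ≈ -7925.6 + 78.451*I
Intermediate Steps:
h = 125/23 - I*√193/221 (h = 6 + (-130/230 + √(14 + 9*(-23))/(-221)) = 6 + (-130*1/230 + √(14 - 207)*(-1/221)) = 6 + (-13/23 + √(-193)*(-1/221)) = 6 + (-13/23 + (I*√193)*(-1/221)) = 6 + (-13/23 - I*√193/221) = 125/23 - I*√193/221 ≈ 5.4348 - 0.062862*I)
h*(-1248) - 1143 = (125/23 - I*√193/221)*(-1248) - 1143 = (-156000/23 + 96*I*√193/17) - 1143 = -182289/23 + 96*I*√193/17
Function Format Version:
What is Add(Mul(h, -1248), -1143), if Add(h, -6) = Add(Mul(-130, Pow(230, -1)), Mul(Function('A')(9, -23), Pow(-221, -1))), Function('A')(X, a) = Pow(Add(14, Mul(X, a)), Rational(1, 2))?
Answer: Add(Rational(-182289, 23), Mul(Rational(96, 17), I, Pow(193, Rational(1, 2)))) ≈ Add(-7925.6, Mul(78.451, I))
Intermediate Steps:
h = Add(Rational(125, 23), Mul(Rational(-1, 221), I, Pow(193, Rational(1, 2)))) (h = Add(6, Add(Mul(-130, Pow(230, -1)), Mul(Pow(Add(14, Mul(9, -23)), Rational(1, 2)), Pow(-221, -1)))) = Add(6, Add(Mul(-130, Rational(1, 230)), Mul(Pow(Add(14, -207), Rational(1, 2)), Rational(-1, 221)))) = Add(6, Add(Rational(-13, 23), Mul(Pow(-193, Rational(1, 2)), Rational(-1, 221)))) = Add(6, Add(Rational(-13, 23), Mul(Mul(I, Pow(193, Rational(1, 2))), Rational(-1, 221)))) = Add(6, Add(Rational(-13, 23), Mul(Rational(-1, 221), I, Pow(193, Rational(1, 2))))) = Add(Rational(125, 23), Mul(Rational(-1, 221), I, Pow(193, Rational(1, 2)))) ≈ Add(5.4348, Mul(-0.062862, I)))
Add(Mul(h, -1248), -1143) = Add(Mul(Add(Rational(125, 23), Mul(Rational(-1, 221), I, Pow(193, Rational(1, 2)))), -1248), -1143) = Add(Add(Rational(-156000, 23), Mul(Rational(96, 17), I, Pow(193, Rational(1, 2)))), -1143) = Add(Rational(-182289, 23), Mul(Rational(96, 17), I, Pow(193, Rational(1, 2))))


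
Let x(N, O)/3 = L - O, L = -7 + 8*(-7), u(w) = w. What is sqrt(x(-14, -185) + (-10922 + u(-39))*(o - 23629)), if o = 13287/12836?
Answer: sqrt(10667840983150877)/6418 ≈ 16093.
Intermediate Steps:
o = 13287/12836 (o = 13287*(1/12836) = 13287/12836 ≈ 1.0351)
L = -63 (L = -7 - 56 = -63)
x(N, O) = -189 - 3*O (x(N, O) = 3*(-63 - O) = -189 - 3*O)
sqrt(x(-14, -185) + (-10922 + u(-39))*(o - 23629)) = sqrt((-189 - 3*(-185)) + (-10922 - 39)*(13287/12836 - 23629)) = sqrt((-189 + 555) - 10961*(-303288557/12836)) = sqrt(366 + 3324345873277/12836) = sqrt(3324350571253/12836) = sqrt(10667840983150877)/6418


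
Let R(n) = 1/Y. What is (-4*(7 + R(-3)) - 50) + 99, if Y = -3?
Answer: 67/3 ≈ 22.333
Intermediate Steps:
R(n) = -⅓ (R(n) = 1/(-3) = -⅓)
(-4*(7 + R(-3)) - 50) + 99 = (-4*(7 - ⅓) - 50) + 99 = (-4*20/3 - 50) + 99 = (-80/3 - 50) + 99 = -230/3 + 99 = 67/3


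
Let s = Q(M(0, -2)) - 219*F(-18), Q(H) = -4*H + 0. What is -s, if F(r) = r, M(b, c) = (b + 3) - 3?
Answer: -3942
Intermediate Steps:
M(b, c) = b (M(b, c) = (3 + b) - 3 = b)
Q(H) = -4*H
s = 3942 (s = -4*0 - 219*(-18) = 0 + 3942 = 3942)
-s = -1*3942 = -3942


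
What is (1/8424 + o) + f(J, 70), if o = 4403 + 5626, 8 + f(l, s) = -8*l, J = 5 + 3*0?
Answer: 84079945/8424 ≈ 9981.0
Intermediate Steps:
J = 5 (J = 5 + 0 = 5)
f(l, s) = -8 - 8*l
o = 10029
(1/8424 + o) + f(J, 70) = (1/8424 + 10029) + (-8 - 8*5) = (1/8424 + 10029) + (-8 - 40) = 84484297/8424 - 48 = 84079945/8424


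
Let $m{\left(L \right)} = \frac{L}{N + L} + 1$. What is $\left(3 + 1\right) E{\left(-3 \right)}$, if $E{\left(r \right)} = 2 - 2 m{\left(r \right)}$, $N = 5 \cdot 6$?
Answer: $\frac{8}{9} \approx 0.88889$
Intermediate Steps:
$N = 30$
$m{\left(L \right)} = 1 + \frac{L}{30 + L}$ ($m{\left(L \right)} = \frac{L}{30 + L} + 1 = 1 + \frac{L}{30 + L}$)
$E{\left(r \right)} = 2 - \frac{4 \left(15 + r\right)}{30 + r}$ ($E{\left(r \right)} = 2 - 2 \frac{2 \left(15 + r\right)}{30 + r} = 2 - \frac{4 \left(15 + r\right)}{30 + r}$)
$\left(3 + 1\right) E{\left(-3 \right)} = \left(3 + 1\right) \left(\left(-2\right) \left(-3\right) \frac{1}{30 - 3}\right) = 4 \left(\left(-2\right) \left(-3\right) \frac{1}{27}\right) = 4 \cdot \frac{2}{9} = \frac{8}{9}$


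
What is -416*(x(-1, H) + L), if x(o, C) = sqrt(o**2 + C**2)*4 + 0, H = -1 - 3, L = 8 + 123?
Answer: -54496 - 1664*sqrt(17) ≈ -61357.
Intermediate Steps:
L = 131
H = -4
x(o, C) = 4*sqrt(C**2 + o**2) (x(o, C) = sqrt(C**2 + o**2)*4 + 0 = 4*sqrt(C**2 + o**2) + 0 = 4*sqrt(C**2 + o**2))
-416*(x(-1, H) + L) = -416*(4*sqrt((-4)**2 + (-1)**2) + 131) = -416*(4*sqrt(16 + 1) + 131) = -416*(4*sqrt(17) + 131) = -416*(131 + 4*sqrt(17)) = -54496 - 1664*sqrt(17)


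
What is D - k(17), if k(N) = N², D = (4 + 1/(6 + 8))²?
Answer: -53395/196 ≈ -272.42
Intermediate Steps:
D = 3249/196 (D = (4 + 1/14)² = (57/14)² = 3249/196 ≈ 16.577)
D - k(17) = 3249/196 - 1*17² = 3249/196 - 1*289 = 3249/196 - 289 = -53395/196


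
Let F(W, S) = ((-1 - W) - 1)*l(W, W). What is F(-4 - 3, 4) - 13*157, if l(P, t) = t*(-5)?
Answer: -1866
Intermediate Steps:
l(P, t) = -5*t
F(W, S) = -5*W*(-2 - W) (F(W, S) = ((-1 - W) - 1)*(-5*W) = (-2 - W)*(-5*W) = -5*W*(-2 - W))
F(-4 - 3, 4) - 13*157 = 5*(-4 - 3)*(2 + (-4 - 3)) - 13*157 = 5*(-7)*(2 - 7) - 2041 = 5*(-7)*(-5) - 2041 = 175 - 2041 = -1866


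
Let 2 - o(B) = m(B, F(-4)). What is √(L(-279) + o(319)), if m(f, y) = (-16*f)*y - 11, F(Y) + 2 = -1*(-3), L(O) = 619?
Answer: 2*√1434 ≈ 75.736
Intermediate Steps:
F(Y) = 1 (F(Y) = -2 - 1*(-3) = -2 + 3 = 1)
m(f, y) = -11 - 16*f*y (m(f, y) = -16*f*y - 11 = -11 - 16*f*y)
o(B) = 13 + 16*B (o(B) = 2 - (-11 - 16*B*1) = 2 - (-11 - 16*B) = 2 + (11 + 16*B) = 13 + 16*B)
√(L(-279) + o(319)) = √(619 + (13 + 16*319)) = √(619 + (13 + 5104)) = √(619 + 5117) = √5736 = 2*√1434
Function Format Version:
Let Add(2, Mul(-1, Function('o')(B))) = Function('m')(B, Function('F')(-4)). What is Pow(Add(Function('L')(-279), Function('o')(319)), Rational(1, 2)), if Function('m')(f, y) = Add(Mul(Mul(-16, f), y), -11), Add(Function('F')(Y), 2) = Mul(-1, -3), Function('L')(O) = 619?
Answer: Mul(2, Pow(1434, Rational(1, 2))) ≈ 75.736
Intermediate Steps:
Function('F')(Y) = 1 (Function('F')(Y) = Add(-2, Mul(-1, -3)) = Add(-2, 3) = 1)
Function('m')(f, y) = Add(-11, Mul(-16, f, y)) (Function('m')(f, y) = Add(Mul(-16, f, y), -11) = Add(-11, Mul(-16, f, y)))
Function('o')(B) = Add(13, Mul(16, B)) (Function('o')(B) = Add(2, Mul(-1, Add(-11, Mul(-16, B, 1)))) = Add(2, Mul(-1, Add(-11, Mul(-16, B)))) = Add(2, Add(11, Mul(16, B))) = Add(13, Mul(16, B)))
Pow(Add(Function('L')(-279), Function('o')(319)), Rational(1, 2)) = Pow(Add(619, Add(13, Mul(16, 319))), Rational(1, 2)) = Pow(Add(619, Add(13, 5104)), Rational(1, 2)) = Pow(Add(619, 5117), Rational(1, 2)) = Pow(5736, Rational(1, 2)) = Mul(2, Pow(1434, Rational(1, 2)))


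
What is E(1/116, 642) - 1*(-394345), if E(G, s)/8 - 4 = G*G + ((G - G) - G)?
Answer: 663341999/1682 ≈ 3.9438e+5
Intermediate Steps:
E(G, s) = 32 - 8*G + 8*G² (E(G, s) = 32 + 8*(G*G + ((G - G) - G)) = 32 + 8*(G² + (0 - G)) = 32 + 8*(G² - G) = 32 + (-8*G + 8*G²) = 32 - 8*G + 8*G²)
E(1/116, 642) - 1*(-394345) = (32 - 8/116 + 8*(1/116)²) - 1*(-394345) = (32 - 8*1/116 + 8*(1/116)²) + 394345 = (32 - 2/29 + 8*(1/13456)) + 394345 = (32 - 2/29 + 1/1682) + 394345 = 53709/1682 + 394345 = 663341999/1682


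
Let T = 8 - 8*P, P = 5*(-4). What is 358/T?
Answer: 179/84 ≈ 2.1310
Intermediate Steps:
P = -20
T = 168 (T = 8 - 8*(-20) = 8 + 160 = 168)
358/T = 358/168 = 358*(1/168) = 179/84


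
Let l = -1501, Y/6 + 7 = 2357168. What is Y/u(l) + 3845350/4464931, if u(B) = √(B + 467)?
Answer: 3845350/4464931 - 7071483*I*√1034/517 ≈ 0.86123 - 4.3983e+5*I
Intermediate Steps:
Y = 14142966 (Y = -42 + 6*2357168 = -42 + 14143008 = 14142966)
u(B) = √(467 + B)
Y/u(l) + 3845350/4464931 = 14142966/(√(467 - 1501)) + 3845350/4464931 = 14142966/(√(-1034)) + 3845350*(1/4464931) = 14142966/((I*√1034)) + 3845350/4464931 = 14142966*(-I*√1034/1034) + 3845350/4464931 = -7071483*I*√1034/517 + 3845350/4464931 = 3845350/4464931 - 7071483*I*√1034/517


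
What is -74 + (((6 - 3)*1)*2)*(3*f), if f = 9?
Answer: 88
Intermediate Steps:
-74 + (((6 - 3)*1)*2)*(3*f) = -74 + (((6 - 3)*1)*2)*(3*9) = -74 + ((3*1)*2)*27 = -74 + (3*2)*27 = -74 + 6*27 = -74 + 162 = 88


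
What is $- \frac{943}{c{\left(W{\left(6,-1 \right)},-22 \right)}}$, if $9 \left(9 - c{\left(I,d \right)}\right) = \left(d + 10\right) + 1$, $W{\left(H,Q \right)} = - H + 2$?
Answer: $- \frac{369}{4} \approx -92.25$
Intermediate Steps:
$W{\left(H,Q \right)} = 2 - H$
$c{\left(I,d \right)} = \frac{70}{9} - \frac{d}{9}$ ($c{\left(I,d \right)} = 9 - \frac{\left(d + 10\right) + 1}{9} = 9 - \frac{\left(10 + d\right) + 1}{9} = 9 - \frac{11 + d}{9} = 9 - \left(\frac{11}{9} + \frac{d}{9}\right) = \frac{70}{9} - \frac{d}{9}$)
$- \frac{943}{c{\left(W{\left(6,-1 \right)},-22 \right)}} = - \frac{943}{\frac{70}{9} - - \frac{22}{9}} = - \frac{943}{\frac{70}{9} + \frac{22}{9}} = - \frac{943}{\frac{92}{9}} = \left(-943\right) \frac{9}{92} = - \frac{369}{4}$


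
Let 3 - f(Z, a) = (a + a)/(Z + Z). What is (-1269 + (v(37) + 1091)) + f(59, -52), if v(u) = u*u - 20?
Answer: 69318/59 ≈ 1174.9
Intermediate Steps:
f(Z, a) = 3 - a/Z (f(Z, a) = 3 - (a + a)/(Z + Z) = 3 - 2*a/(2*Z) = 3 - 2*a*1/(2*Z) = 3 - a/Z)
v(u) = -20 + u**2 (v(u) = u**2 - 20 = -20 + u**2)
(-1269 + (v(37) + 1091)) + f(59, -52) = (-1269 + ((-20 + 37**2) + 1091)) + (3 - 1*(-52)/59) = (-1269 + ((-20 + 1369) + 1091)) + (3 - 1*(-52)*1/59) = (-1269 + (1349 + 1091)) + (3 + 52/59) = (-1269 + 2440) + 229/59 = 1171 + 229/59 = 69318/59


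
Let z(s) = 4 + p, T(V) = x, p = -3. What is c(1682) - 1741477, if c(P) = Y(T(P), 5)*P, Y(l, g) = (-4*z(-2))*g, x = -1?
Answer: -1775117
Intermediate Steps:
T(V) = -1
z(s) = 1 (z(s) = 4 - 3 = 1)
Y(l, g) = -4*g (Y(l, g) = (-4*1)*g = -4*g)
c(P) = -20*P (c(P) = (-4*5)*P = -20*P)
c(1682) - 1741477 = -20*1682 - 1741477 = -33640 - 1741477 = -1775117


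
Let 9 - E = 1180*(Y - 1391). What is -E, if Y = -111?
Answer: -1772369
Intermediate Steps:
E = 1772369 (E = 9 - 1180*(-111 - 1391) = 9 - 1180*(-1502) = 9 - 1*(-1772360) = 9 + 1772360 = 1772369)
-E = -1*1772369 = -1772369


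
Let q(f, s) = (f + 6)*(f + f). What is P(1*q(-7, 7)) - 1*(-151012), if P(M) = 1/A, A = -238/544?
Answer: 1057068/7 ≈ 1.5101e+5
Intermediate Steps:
q(f, s) = 2*f*(6 + f) (q(f, s) = (6 + f)*(2*f) = 2*f*(6 + f))
A = -7/16 (A = -238*1/544 = -7/16 ≈ -0.43750)
P(M) = -16/7 (P(M) = 1/(-7/16) = -16/7)
P(1*q(-7, 7)) - 1*(-151012) = -16/7 - 1*(-151012) = -16/7 + 151012 = 1057068/7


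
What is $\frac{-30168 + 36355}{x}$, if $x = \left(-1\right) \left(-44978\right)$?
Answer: $\frac{6187}{44978} \approx 0.13756$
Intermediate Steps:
$x = 44978$
$\frac{-30168 + 36355}{x} = \frac{-30168 + 36355}{44978} = 6187 \cdot \frac{1}{44978} = \frac{6187}{44978}$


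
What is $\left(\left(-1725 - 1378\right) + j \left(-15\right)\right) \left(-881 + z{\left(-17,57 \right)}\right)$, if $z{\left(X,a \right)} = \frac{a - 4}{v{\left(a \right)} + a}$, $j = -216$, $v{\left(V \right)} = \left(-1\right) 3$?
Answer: $- \frac{6510377}{54} \approx -1.2056 \cdot 10^{5}$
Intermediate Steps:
$v{\left(V \right)} = -3$
$z{\left(X,a \right)} = \frac{-4 + a}{-3 + a}$ ($z{\left(X,a \right)} = \frac{a - 4}{-3 + a} = \frac{-4 + a}{-3 + a}$)
$\left(\left(-1725 - 1378\right) + j \left(-15\right)\right) \left(-881 + z{\left(-17,57 \right)}\right) = \left(\left(-1725 - 1378\right) - -3240\right) \left(-881 + \frac{-4 + 57}{-3 + 57}\right) = \left(-3103 + 3240\right) \left(-881 + \frac{1}{54} \cdot 53\right) = 137 \left(-881 + \frac{1}{54} \cdot 53\right) = 137 \left(-881 + \frac{53}{54}\right) = 137 \left(- \frac{47521}{54}\right) = - \frac{6510377}{54}$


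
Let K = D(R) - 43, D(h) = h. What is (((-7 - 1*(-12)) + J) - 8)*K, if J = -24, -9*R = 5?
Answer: 1176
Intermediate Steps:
R = -5/9 (R = -⅑*5 = -5/9 ≈ -0.55556)
K = -392/9 (K = -5/9 - 43 = -392/9 ≈ -43.556)
(((-7 - 1*(-12)) + J) - 8)*K = (((-7 - 1*(-12)) - 24) - 8)*(-392/9) = (((-7 + 12) - 24) - 8)*(-392/9) = ((5 - 24) - 8)*(-392/9) = (-19 - 8)*(-392/9) = -27*(-392/9) = 1176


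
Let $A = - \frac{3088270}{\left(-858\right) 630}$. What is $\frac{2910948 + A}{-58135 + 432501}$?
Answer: $\frac{157348692019}{20235979764} \approx 7.7757$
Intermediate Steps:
$A = \frac{308827}{54054}$ ($A = - \frac{3088270}{-540540} = \left(-3088270\right) \left(- \frac{1}{540540}\right) = \frac{308827}{54054} \approx 5.7133$)
$\frac{2910948 + A}{-58135 + 432501} = \frac{2910948 + \frac{308827}{54054}}{-58135 + 432501} = \frac{157348692019}{54054 \cdot 374366} = \frac{157348692019}{54054} \cdot \frac{1}{374366} = \frac{157348692019}{20235979764}$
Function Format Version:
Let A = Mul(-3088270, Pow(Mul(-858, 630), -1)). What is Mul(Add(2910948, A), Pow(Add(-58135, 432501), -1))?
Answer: Rational(157348692019, 20235979764) ≈ 7.7757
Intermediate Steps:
A = Rational(308827, 54054) (A = Mul(-3088270, Pow(-540540, -1)) = Mul(-3088270, Rational(-1, 540540)) = Rational(308827, 54054) ≈ 5.7133)
Mul(Add(2910948, A), Pow(Add(-58135, 432501), -1)) = Mul(Add(2910948, Rational(308827, 54054)), Pow(Add(-58135, 432501), -1)) = Mul(Rational(157348692019, 54054), Pow(374366, -1)) = Mul(Rational(157348692019, 54054), Rational(1, 374366)) = Rational(157348692019, 20235979764)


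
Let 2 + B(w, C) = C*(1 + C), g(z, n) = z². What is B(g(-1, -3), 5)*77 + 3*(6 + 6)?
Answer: 2192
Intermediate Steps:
B(w, C) = -2 + C*(1 + C)
B(g(-1, -3), 5)*77 + 3*(6 + 6) = (-2 + 5 + 5²)*77 + 3*(6 + 6) = (-2 + 5 + 25)*77 + 3*12 = 28*77 + 36 = 2156 + 36 = 2192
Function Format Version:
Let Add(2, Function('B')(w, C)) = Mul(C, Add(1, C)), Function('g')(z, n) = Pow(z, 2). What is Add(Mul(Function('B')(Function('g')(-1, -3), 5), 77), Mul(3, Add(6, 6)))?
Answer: 2192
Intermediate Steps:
Function('B')(w, C) = Add(-2, Mul(C, Add(1, C)))
Add(Mul(Function('B')(Function('g')(-1, -3), 5), 77), Mul(3, Add(6, 6))) = Add(Mul(Add(-2, 5, Pow(5, 2)), 77), Mul(3, Add(6, 6))) = Add(Mul(Add(-2, 5, 25), 77), Mul(3, 12)) = Add(Mul(28, 77), 36) = Add(2156, 36) = 2192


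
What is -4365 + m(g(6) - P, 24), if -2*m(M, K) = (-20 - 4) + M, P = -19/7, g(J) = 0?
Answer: -60961/14 ≈ -4354.4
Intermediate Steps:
P = -19/7 (P = -19*⅐ = -19/7 ≈ -2.7143)
m(M, K) = 12 - M/2 (m(M, K) = -((-20 - 4) + M)/2 = -(-24 + M)/2 = 12 - M/2)
-4365 + m(g(6) - P, 24) = -4365 + (12 - (0 - 1*(-19/7))/2) = -4365 + (12 - (0 + 19/7)/2) = -4365 + (12 - ½*19/7) = -4365 + (12 - 19/14) = -4365 + 149/14 = -60961/14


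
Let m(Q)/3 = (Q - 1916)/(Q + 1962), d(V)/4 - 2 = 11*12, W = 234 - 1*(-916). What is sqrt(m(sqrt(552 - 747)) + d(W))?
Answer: sqrt(7)*sqrt((149412 + 77*I*sqrt(195))/(1962 + I*sqrt(195))) ≈ 23.088 + 0.00091391*I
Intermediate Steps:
W = 1150 (W = 234 + 916 = 1150)
d(V) = 536 (d(V) = 8 + 4*(11*12) = 8 + 4*132 = 8 + 528 = 536)
m(Q) = 3*(-1916 + Q)/(1962 + Q) (m(Q) = 3*((Q - 1916)/(Q + 1962)) = 3*((-1916 + Q)/(1962 + Q)) = 3*(-1916 + Q)/(1962 + Q))
sqrt(m(sqrt(552 - 747)) + d(W)) = sqrt(3*(-1916 + sqrt(552 - 747))/(1962 + sqrt(552 - 747)) + 536) = sqrt(3*(-1916 + sqrt(-195))/(1962 + sqrt(-195)) + 536) = sqrt(3*(-1916 + I*sqrt(195))/(1962 + I*sqrt(195)) + 536) = sqrt(536 + 3*(-1916 + I*sqrt(195))/(1962 + I*sqrt(195)))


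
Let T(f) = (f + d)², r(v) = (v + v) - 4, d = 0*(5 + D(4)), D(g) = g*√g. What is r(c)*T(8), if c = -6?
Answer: -1024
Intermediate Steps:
D(g) = g^(3/2)
d = 0 (d = 0*(5 + 4^(3/2)) = 0*(5 + 8) = 0*13 = 0)
r(v) = -4 + 2*v (r(v) = 2*v - 4 = -4 + 2*v)
T(f) = f² (T(f) = (f + 0)² = f²)
r(c)*T(8) = (-4 + 2*(-6))*8² = (-4 - 12)*64 = -16*64 = -1024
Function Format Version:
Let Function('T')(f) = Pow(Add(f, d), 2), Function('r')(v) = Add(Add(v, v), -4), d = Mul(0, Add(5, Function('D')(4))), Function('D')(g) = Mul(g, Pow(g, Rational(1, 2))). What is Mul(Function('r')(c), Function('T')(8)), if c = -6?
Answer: -1024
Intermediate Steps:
Function('D')(g) = Pow(g, Rational(3, 2))
d = 0 (d = Mul(0, Add(5, Pow(4, Rational(3, 2)))) = Mul(0, Add(5, 8)) = Mul(0, 13) = 0)
Function('r')(v) = Add(-4, Mul(2, v)) (Function('r')(v) = Add(Mul(2, v), -4) = Add(-4, Mul(2, v)))
Function('T')(f) = Pow(f, 2) (Function('T')(f) = Pow(Add(f, 0), 2) = Pow(f, 2))
Mul(Function('r')(c), Function('T')(8)) = Mul(Add(-4, Mul(2, -6)), Pow(8, 2)) = Mul(Add(-4, -12), 64) = Mul(-16, 64) = -1024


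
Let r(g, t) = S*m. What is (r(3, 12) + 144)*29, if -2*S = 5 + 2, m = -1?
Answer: 8555/2 ≈ 4277.5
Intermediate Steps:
S = -7/2 (S = -(5 + 2)/2 = -½*7 = -7/2 ≈ -3.5000)
r(g, t) = 7/2 (r(g, t) = -7/2*(-1) = 7/2)
(r(3, 12) + 144)*29 = (7/2 + 144)*29 = (295/2)*29 = 8555/2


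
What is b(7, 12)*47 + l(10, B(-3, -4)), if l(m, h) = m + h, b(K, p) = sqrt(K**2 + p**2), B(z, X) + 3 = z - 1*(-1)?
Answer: 5 + 47*sqrt(193) ≈ 657.95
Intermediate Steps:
B(z, X) = -2 + z (B(z, X) = -3 + (z - 1*(-1)) = -3 + (z + 1) = -3 + (1 + z) = -2 + z)
l(m, h) = h + m
b(7, 12)*47 + l(10, B(-3, -4)) = sqrt(7**2 + 12**2)*47 + ((-2 - 3) + 10) = sqrt(49 + 144)*47 + (-5 + 10) = sqrt(193)*47 + 5 = 47*sqrt(193) + 5 = 5 + 47*sqrt(193)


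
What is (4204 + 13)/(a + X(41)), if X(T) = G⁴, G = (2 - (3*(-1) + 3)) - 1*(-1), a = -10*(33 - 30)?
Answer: 4217/51 ≈ 82.686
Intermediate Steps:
a = -30 (a = -10*3 = -30)
G = 3 (G = (2 - (-3 + 3)) + 1 = (2 - 1*0) + 1 = (2 + 0) + 1 = 2 + 1 = 3)
X(T) = 81 (X(T) = 3⁴ = 81)
(4204 + 13)/(a + X(41)) = (4204 + 13)/(-30 + 81) = 4217/51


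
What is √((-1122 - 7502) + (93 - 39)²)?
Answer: 2*I*√1427 ≈ 75.551*I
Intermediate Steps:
√((-1122 - 7502) + (93 - 39)²) = √(-8624 + 54²) = √(-8624 + 2916) = √(-5708) = 2*I*√1427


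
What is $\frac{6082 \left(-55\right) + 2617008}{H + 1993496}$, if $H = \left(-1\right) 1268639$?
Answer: $\frac{2282498}{724857} \approx 3.1489$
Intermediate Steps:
$H = -1268639$
$\frac{6082 \left(-55\right) + 2617008}{H + 1993496} = \frac{6082 \left(-55\right) + 2617008}{-1268639 + 1993496} = \frac{-334510 + 2617008}{724857} = 2282498 \cdot \frac{1}{724857} = \frac{2282498}{724857}$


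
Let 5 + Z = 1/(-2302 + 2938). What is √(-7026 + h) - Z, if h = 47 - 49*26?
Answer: 3179/636 + 3*I*√917 ≈ 4.9984 + 90.846*I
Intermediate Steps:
Z = -3179/636 (Z = -5 + 1/(-2302 + 2938) = -5 + 1/636 = -3179/636 ≈ -4.9984)
h = -1227 (h = 47 - 1274 = -1227)
√(-7026 + h) - Z = √(-7026 - 1227) - 1*(-3179/636) = √(-8253) + 3179/636 = 3*I*√917 + 3179/636 = 3179/636 + 3*I*√917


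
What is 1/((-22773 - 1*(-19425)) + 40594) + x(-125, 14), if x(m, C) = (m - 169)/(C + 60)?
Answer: -5475125/1378102 ≈ -3.9729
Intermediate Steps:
x(m, C) = (-169 + m)/(60 + C)
1/((-22773 - 1*(-19425)) + 40594) + x(-125, 14) = 1/((-22773 - 1*(-19425)) + 40594) + (-169 - 125)/(60 + 14) = 1/((-22773 + 19425) + 40594) - 294/74 = 1/(-3348 + 40594) + (1/74)*(-294) = 1/37246 - 147/37 = -5475125/1378102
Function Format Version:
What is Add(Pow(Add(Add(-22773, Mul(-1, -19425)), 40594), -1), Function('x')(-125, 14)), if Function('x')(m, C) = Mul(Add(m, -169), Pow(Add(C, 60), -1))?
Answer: Rational(-5475125, 1378102) ≈ -3.9729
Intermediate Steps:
Function('x')(m, C) = Mul(Pow(Add(60, C), -1), Add(-169, m)) (Function('x')(m, C) = Mul(Add(-169, m), Pow(Add(60, C), -1)) = Mul(Pow(Add(60, C), -1), Add(-169, m)))
Add(Pow(Add(Add(-22773, Mul(-1, -19425)), 40594), -1), Function('x')(-125, 14)) = Add(Pow(Add(Add(-22773, Mul(-1, -19425)), 40594), -1), Mul(Pow(Add(60, 14), -1), Add(-169, -125))) = Add(Pow(Add(Add(-22773, 19425), 40594), -1), Mul(Pow(74, -1), -294)) = Add(Pow(Add(-3348, 40594), -1), Mul(Rational(1, 74), -294)) = Add(Pow(37246, -1), Rational(-147, 37)) = Add(Rational(1, 37246), Rational(-147, 37)) = Rational(-5475125, 1378102)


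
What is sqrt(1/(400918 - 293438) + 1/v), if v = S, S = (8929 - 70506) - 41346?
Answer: 7*I*sqrt(257195313930)/5531082020 ≈ 0.00064183*I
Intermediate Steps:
S = -102923 (S = -61577 - 41346 = -102923)
v = -102923
sqrt(1/(400918 - 293438) + 1/v) = sqrt(1/(400918 - 293438) + 1/(-102923)) = sqrt(1/107480 - 1/102923) = sqrt(-4557/11062164040) = 7*I*sqrt(257195313930)/5531082020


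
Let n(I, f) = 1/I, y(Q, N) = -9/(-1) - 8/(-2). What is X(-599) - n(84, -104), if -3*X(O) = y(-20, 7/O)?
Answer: -365/84 ≈ -4.3452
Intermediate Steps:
y(Q, N) = 13 (y(Q, N) = -9*(-1) - 8*(-1/2) = 9 + 4 = 13)
X(O) = -13/3 (X(O) = -1/3*13 = -13/3)
X(-599) - n(84, -104) = -13/3 - 1/84 = -365/84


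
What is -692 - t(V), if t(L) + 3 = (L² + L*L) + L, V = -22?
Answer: -1635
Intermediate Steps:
t(L) = -3 + L + 2*L² (t(L) = -3 + ((L² + L*L) + L) = -3 + ((L² + L²) + L) = -3 + (2*L² + L) = -3 + (L + 2*L²) = -3 + L + 2*L²)
-692 - t(V) = -692 - (-3 - 22 + 2*(-22)²) = -692 - (-3 - 22 + 2*484) = -692 - (-3 - 22 + 968) = -692 - 1*943 = -692 - 943 = -1635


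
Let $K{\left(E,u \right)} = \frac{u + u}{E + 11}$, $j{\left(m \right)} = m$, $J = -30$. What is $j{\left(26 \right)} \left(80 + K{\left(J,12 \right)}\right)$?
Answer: $\frac{38896}{19} \approx 2047.2$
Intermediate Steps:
$K{\left(E,u \right)} = \frac{2 u}{11 + E}$
$j{\left(26 \right)} \left(80 + K{\left(J,12 \right)}\right) = 26 \left(80 + 2 \cdot 12 \frac{1}{11 - 30}\right) = 26 \left(80 + 2 \cdot 12 \frac{1}{-19}\right) = 26 \left(80 + 2 \cdot 12 \left(- \frac{1}{19}\right)\right) = 26 \left(80 - \frac{24}{19}\right) = 26 \cdot \frac{1496}{19} = \frac{38896}{19}$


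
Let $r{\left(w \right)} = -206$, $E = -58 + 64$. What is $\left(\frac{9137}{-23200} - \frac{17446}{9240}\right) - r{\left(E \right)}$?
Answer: $\frac{99251443}{487200} \approx 203.72$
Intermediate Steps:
$E = 6$
$\left(\frac{9137}{-23200} - \frac{17446}{9240}\right) - r{\left(E \right)} = \left(\frac{9137}{-23200} - \frac{17446}{9240}\right) - -206 = \left(9137 \left(- \frac{1}{23200}\right) - \frac{793}{420}\right) + 206 = \left(- \frac{9137}{23200} - \frac{793}{420}\right) + 206 = - \frac{1111757}{487200} + 206 = \frac{99251443}{487200}$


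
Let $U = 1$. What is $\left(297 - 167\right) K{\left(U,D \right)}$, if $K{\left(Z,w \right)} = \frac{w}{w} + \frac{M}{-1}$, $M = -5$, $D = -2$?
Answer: $780$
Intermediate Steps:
$K{\left(Z,w \right)} = 6$ ($K{\left(Z,w \right)} = \frac{w}{w} - \frac{5}{-1} = 1 - -5 = 1 + 5 = 6$)
$\left(297 - 167\right) K{\left(U,D \right)} = \left(297 - 167\right) 6 = 130 \cdot 6 = 780$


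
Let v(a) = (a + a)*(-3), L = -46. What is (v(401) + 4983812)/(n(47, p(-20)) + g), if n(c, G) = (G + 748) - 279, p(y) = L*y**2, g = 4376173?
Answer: 2490703/2179121 ≈ 1.1430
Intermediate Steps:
p(y) = -46*y**2
v(a) = -6*a (v(a) = (2*a)*(-3) = -6*a)
n(c, G) = 469 + G (n(c, G) = (748 + G) - 279 = 469 + G)
(v(401) + 4983812)/(n(47, p(-20)) + g) = (-6*401 + 4983812)/((469 - 46*(-20)**2) + 4376173) = (-2406 + 4983812)/((469 - 46*400) + 4376173) = 4981406/((469 - 18400) + 4376173) = 4981406/(-17931 + 4376173) = 4981406/4358242 = 4981406*(1/4358242) = 2490703/2179121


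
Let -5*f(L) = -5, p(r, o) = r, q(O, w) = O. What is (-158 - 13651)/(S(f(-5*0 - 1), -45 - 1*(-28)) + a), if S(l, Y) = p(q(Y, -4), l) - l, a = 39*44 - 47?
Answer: -13809/1651 ≈ -8.3640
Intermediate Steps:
f(L) = 1 (f(L) = -⅕*(-5) = 1)
a = 1669 (a = 1716 - 47 = 1669)
S(l, Y) = Y - l
(-158 - 13651)/(S(f(-5*0 - 1), -45 - 1*(-28)) + a) = (-158 - 13651)/(((-45 - 1*(-28)) - 1*1) + 1669) = -13809/(((-45 + 28) - 1) + 1669) = -13809/((-17 - 1) + 1669) = -13809/(-18 + 1669) = -13809/1651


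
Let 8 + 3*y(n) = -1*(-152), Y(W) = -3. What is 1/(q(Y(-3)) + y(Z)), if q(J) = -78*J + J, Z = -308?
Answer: 1/279 ≈ 0.0035842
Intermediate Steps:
q(J) = -77*J
y(n) = 48 (y(n) = -8/3 + (-1*(-152))/3 = -8/3 + (⅓)*152 = -8/3 + 152/3 = 48)
1/(q(Y(-3)) + y(Z)) = 1/(-77*(-3) + 48) = 1/(231 + 48) = 1/279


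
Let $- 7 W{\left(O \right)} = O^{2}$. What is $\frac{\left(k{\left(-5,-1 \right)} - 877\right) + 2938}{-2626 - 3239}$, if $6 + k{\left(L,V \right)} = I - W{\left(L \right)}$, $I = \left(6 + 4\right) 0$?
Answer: $- \frac{2882}{8211} \approx -0.35099$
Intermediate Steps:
$W{\left(O \right)} = - \frac{O^{2}}{7}$
$I = 0$ ($I = 10 \cdot 0 = 0$)
$k{\left(L,V \right)} = -6 + \frac{L^{2}}{7}$ ($k{\left(L,V \right)} = -6 + \left(0 - - \frac{L^{2}}{7}\right) = -6 + \left(0 + \frac{L^{2}}{7}\right) = -6 + \frac{L^{2}}{7}$)
$\frac{\left(k{\left(-5,-1 \right)} - 877\right) + 2938}{-2626 - 3239} = \frac{\left(\left(-6 + \frac{\left(-5\right)^{2}}{7}\right) - 877\right) + 2938}{-2626 - 3239} = \frac{\left(\left(-6 + \frac{1}{7} \cdot 25\right) - 877\right) + 2938}{-5865} = \left(\left(\left(-6 + \frac{25}{7}\right) - 877\right) + 2938\right) \left(- \frac{1}{5865}\right) = \left(\left(- \frac{17}{7} - 877\right) + 2938\right) \left(- \frac{1}{5865}\right) = \left(- \frac{6156}{7} + 2938\right) \left(- \frac{1}{5865}\right) = \frac{14410}{7} \left(- \frac{1}{5865}\right) = - \frac{2882}{8211}$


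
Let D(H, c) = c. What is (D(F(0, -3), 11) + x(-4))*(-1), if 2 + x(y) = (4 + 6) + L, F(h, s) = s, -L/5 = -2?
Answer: -29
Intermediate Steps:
L = 10 (L = -5*(-2) = 10)
x(y) = 18 (x(y) = -2 + ((4 + 6) + 10) = -2 + (10 + 10) = -2 + 20 = 18)
(D(F(0, -3), 11) + x(-4))*(-1) = (11 + 18)*(-1) = 29*(-1) = -29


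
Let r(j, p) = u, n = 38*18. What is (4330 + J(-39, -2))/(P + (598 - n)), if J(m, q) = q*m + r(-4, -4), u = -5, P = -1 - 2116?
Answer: -4403/2203 ≈ -1.9986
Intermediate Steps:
P = -2117
n = 684
r(j, p) = -5
J(m, q) = -5 + m*q (J(m, q) = q*m - 5 = m*q - 5 = -5 + m*q)
(4330 + J(-39, -2))/(P + (598 - n)) = (4330 + (-5 - 39*(-2)))/(-2117 + (598 - 1*684)) = (4330 + (-5 + 78))/(-2117 + (598 - 684)) = (4330 + 73)/(-2117 - 86) = 4403/(-2203) = 4403*(-1/2203) = -4403/2203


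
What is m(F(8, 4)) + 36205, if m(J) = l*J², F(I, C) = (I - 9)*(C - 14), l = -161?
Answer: 20105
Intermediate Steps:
F(I, C) = (-14 + C)*(-9 + I) (F(I, C) = (-9 + I)*(-14 + C) = (-14 + C)*(-9 + I))
m(J) = -161*J²
m(F(8, 4)) + 36205 = -161*(126 - 14*8 - 9*4 + 4*8)² + 36205 = -161*(126 - 112 - 36 + 32)² + 36205 = -161*10² + 36205 = -161*100 + 36205 = -16100 + 36205 = 20105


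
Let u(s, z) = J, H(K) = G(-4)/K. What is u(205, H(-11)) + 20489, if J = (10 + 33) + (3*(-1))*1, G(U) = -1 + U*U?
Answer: 20529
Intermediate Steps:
G(U) = -1 + U²
J = 40 (J = 43 - 3*1 = 43 - 3 = 40)
H(K) = 15/K (H(K) = (-1 + (-4)²)/K = (-1 + 16)/K = 15/K)
u(s, z) = 40
u(205, H(-11)) + 20489 = 40 + 20489 = 20529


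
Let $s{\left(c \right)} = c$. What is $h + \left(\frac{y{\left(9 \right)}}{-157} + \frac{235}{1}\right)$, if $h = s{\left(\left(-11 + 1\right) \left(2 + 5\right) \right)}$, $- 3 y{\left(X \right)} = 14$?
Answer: $\frac{77729}{471} \approx 165.03$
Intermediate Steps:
$y{\left(X \right)} = - \frac{14}{3}$ ($y{\left(X \right)} = \left(- \frac{1}{3}\right) 14 = - \frac{14}{3}$)
$h = -70$ ($h = \left(-11 + 1\right) \left(2 + 5\right) = \left(-10\right) 7 = -70$)
$h + \left(\frac{y{\left(9 \right)}}{-157} + \frac{235}{1}\right) = -70 + \left(- \frac{14}{3 \left(-157\right)} + \frac{235}{1}\right) = -70 + \left(\left(- \frac{14}{3}\right) \left(- \frac{1}{157}\right) + 235 \cdot 1\right) = -70 + \left(\frac{14}{471} + 235\right) = -70 + \frac{110699}{471} = \frac{77729}{471}$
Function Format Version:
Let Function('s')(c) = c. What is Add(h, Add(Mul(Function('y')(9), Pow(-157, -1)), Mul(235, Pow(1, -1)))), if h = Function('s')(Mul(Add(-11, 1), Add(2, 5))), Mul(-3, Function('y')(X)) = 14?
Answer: Rational(77729, 471) ≈ 165.03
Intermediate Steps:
Function('y')(X) = Rational(-14, 3) (Function('y')(X) = Mul(Rational(-1, 3), 14) = Rational(-14, 3))
h = -70 (h = Mul(Add(-11, 1), Add(2, 5)) = Mul(-10, 7) = -70)
Add(h, Add(Mul(Function('y')(9), Pow(-157, -1)), Mul(235, Pow(1, -1)))) = Add(-70, Add(Mul(Rational(-14, 3), Pow(-157, -1)), Mul(235, Pow(1, -1)))) = Add(-70, Add(Mul(Rational(-14, 3), Rational(-1, 157)), Mul(235, 1))) = Add(-70, Add(Rational(14, 471), 235)) = Add(-70, Rational(110699, 471)) = Rational(77729, 471)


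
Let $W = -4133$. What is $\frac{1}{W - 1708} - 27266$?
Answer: $- \frac{159260707}{5841} \approx -27266.0$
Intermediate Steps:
$\frac{1}{W - 1708} - 27266 = \frac{1}{-4133 - 1708} - 27266 = \frac{1}{-5841} - 27266 = - \frac{1}{5841} - 27266 = - \frac{159260707}{5841}$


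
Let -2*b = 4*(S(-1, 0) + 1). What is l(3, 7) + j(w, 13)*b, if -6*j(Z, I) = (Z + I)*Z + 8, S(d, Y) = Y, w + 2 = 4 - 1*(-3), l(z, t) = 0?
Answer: 98/3 ≈ 32.667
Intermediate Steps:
w = 5 (w = -2 + (4 - 1*(-3)) = -2 + (4 + 3) = -2 + 7 = 5)
j(Z, I) = -4/3 - Z*(I + Z)/6 (j(Z, I) = -((Z + I)*Z + 8)/6 = -((I + Z)*Z + 8)/6 = -(Z*(I + Z) + 8)/6 = -(8 + Z*(I + Z))/6 = -4/3 - Z*(I + Z)/6)
b = -2 (b = -2*(0 + 1) = -2 ≈ -2.0000)
l(3, 7) + j(w, 13)*b = 0 + (-4/3 - 1/6*5**2 - 1/6*13*5)*(-2) = 0 + (-4/3 - 1/6*25 - 65/6)*(-2) = 0 + (-4/3 - 25/6 - 65/6)*(-2) = 0 - 49/3*(-2) = 0 + 98/3 = 98/3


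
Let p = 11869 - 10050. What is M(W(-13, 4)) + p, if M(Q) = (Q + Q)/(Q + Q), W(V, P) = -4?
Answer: 1820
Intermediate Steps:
M(Q) = 1 (M(Q) = (2*Q)/((2*Q)) = (2*Q)*(1/(2*Q)) = 1)
p = 1819
M(W(-13, 4)) + p = 1 + 1819 = 1820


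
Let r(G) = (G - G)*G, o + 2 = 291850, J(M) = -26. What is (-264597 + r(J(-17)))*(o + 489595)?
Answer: -206767473471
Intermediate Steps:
o = 291848 (o = -2 + 291850 = 291848)
r(G) = 0 (r(G) = 0*G = 0)
(-264597 + r(J(-17)))*(o + 489595) = (-264597 + 0)*(291848 + 489595) = -264597*781443 = -206767473471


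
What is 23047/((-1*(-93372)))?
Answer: 23047/93372 ≈ 0.24683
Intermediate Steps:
23047/((-1*(-93372))) = 23047/93372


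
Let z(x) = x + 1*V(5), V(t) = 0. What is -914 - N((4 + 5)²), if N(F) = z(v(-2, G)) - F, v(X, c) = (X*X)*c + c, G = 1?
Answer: -838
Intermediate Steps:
v(X, c) = c + c*X² (v(X, c) = X²*c + c = c*X² + c = c + c*X²)
z(x) = x (z(x) = x + 1*0 = x + 0 = x)
N(F) = 5 - F (N(F) = 1*(1 + (-2)²) - F = 1*(1 + 4) - F = 1*5 - F = 5 - F)
-914 - N((4 + 5)²) = -914 - (5 - (4 + 5)²) = -914 - (5 - 1*9²) = -914 - (5 - 1*81) = -914 - (5 - 81) = -914 - 1*(-76) = -914 + 76 = -838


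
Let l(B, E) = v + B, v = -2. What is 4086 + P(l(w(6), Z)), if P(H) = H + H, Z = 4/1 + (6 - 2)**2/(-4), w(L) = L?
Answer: 4094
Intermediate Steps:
Z = 0 (Z = 4*1 + 4**2*(-1/4) = 4 + 16*(-1/4) = 4 - 4 = 0)
l(B, E) = -2 + B
P(H) = 2*H
4086 + P(l(w(6), Z)) = 4086 + 2*(-2 + 6) = 4086 + 2*4 = 4086 + 8 = 4094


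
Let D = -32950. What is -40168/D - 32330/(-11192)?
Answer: 378708439/92194100 ≈ 4.1077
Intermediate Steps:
-40168/D - 32330/(-11192) = -40168/(-32950) - 32330/(-11192) = -40168*(-1/32950) - 32330*(-1/11192) = 20084/16475 + 16165/5596 = 378708439/92194100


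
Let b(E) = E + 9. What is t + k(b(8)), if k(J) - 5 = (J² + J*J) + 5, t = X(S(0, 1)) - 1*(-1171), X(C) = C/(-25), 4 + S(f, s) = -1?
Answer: 8796/5 ≈ 1759.2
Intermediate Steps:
S(f, s) = -5 (S(f, s) = -4 - 1 = -5)
X(C) = -C/25 (X(C) = C*(-1/25) = -C/25)
b(E) = 9 + E
t = 5856/5 (t = -1/25*(-5) - 1*(-1171) = ⅕ + 1171 = 5856/5 ≈ 1171.2)
k(J) = 10 + 2*J² (k(J) = 5 + ((J² + J*J) + 5) = 5 + ((J² + J²) + 5) = 5 + (2*J² + 5) = 5 + (5 + 2*J²) = 10 + 2*J²)
t + k(b(8)) = 5856/5 + (10 + 2*(9 + 8)²) = 5856/5 + (10 + 2*17²) = 5856/5 + (10 + 2*289) = 5856/5 + (10 + 578) = 5856/5 + 588 = 8796/5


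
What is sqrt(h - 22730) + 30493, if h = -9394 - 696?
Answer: 30493 + 2*I*sqrt(8205) ≈ 30493.0 + 181.16*I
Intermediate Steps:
h = -10090
sqrt(h - 22730) + 30493 = sqrt(-10090 - 22730) + 30493 = sqrt(-32820) + 30493 = 2*I*sqrt(8205) + 30493 = 30493 + 2*I*sqrt(8205)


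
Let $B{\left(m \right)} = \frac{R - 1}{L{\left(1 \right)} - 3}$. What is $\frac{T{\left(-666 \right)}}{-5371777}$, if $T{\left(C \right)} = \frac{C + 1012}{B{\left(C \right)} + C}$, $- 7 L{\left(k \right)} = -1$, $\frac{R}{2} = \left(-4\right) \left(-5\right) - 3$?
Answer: $\frac{6920}{72792950127} \approx 9.5064 \cdot 10^{-8}$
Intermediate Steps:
$R = 34$ ($R = 2 \left(\left(-4\right) \left(-5\right) - 3\right) = 2 \left(20 - 3\right) = 2 \cdot 17 = 34$)
$L{\left(k \right)} = \frac{1}{7}$ ($L{\left(k \right)} = \left(- \frac{1}{7}\right) \left(-1\right) = \frac{1}{7}$)
$B{\left(m \right)} = - \frac{231}{20}$ ($B{\left(m \right)} = \frac{34 - 1}{\frac{1}{7} - 3} = \frac{33}{- \frac{20}{7}} = 33 \left(- \frac{7}{20}\right) = - \frac{231}{20}$)
$T{\left(C \right)} = \frac{1012 + C}{- \frac{231}{20} + C}$ ($T{\left(C \right)} = \frac{C + 1012}{- \frac{231}{20} + C} = \frac{1012 + C}{- \frac{231}{20} + C}$)
$\frac{T{\left(-666 \right)}}{-5371777} = \frac{20 \frac{1}{-231 + 20 \left(-666\right)} \left(1012 - 666\right)}{-5371777} = 20 \frac{1}{-231 - 13320} \cdot 346 \left(- \frac{1}{5371777}\right) = 20 \frac{1}{-13551} \cdot 346 \left(- \frac{1}{5371777}\right) = 20 \left(- \frac{1}{13551}\right) 346 \left(- \frac{1}{5371777}\right) = \left(- \frac{6920}{13551}\right) \left(- \frac{1}{5371777}\right) = \frac{6920}{72792950127}$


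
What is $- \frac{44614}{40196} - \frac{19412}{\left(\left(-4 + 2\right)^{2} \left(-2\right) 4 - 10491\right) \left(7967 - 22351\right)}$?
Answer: $- \frac{422105104475}{380261274692} \approx -1.11$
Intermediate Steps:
$- \frac{44614}{40196} - \frac{19412}{\left(\left(-4 + 2\right)^{2} \left(-2\right) 4 - 10491\right) \left(7967 - 22351\right)} = \left(-44614\right) \frac{1}{40196} - \frac{19412}{\left(\left(-2\right)^{2} \left(-2\right) 4 - 10491\right) \left(-14384\right)} = - \frac{22307}{20098} - \frac{19412}{\left(4 \left(-2\right) 4 - 10491\right) \left(-14384\right)} = - \frac{22307}{20098} - \frac{19412}{\left(\left(-8\right) 4 - 10491\right) \left(-14384\right)} = - \frac{22307}{20098} - \frac{19412}{\left(-32 - 10491\right) \left(-14384\right)} = - \frac{22307}{20098} - \frac{19412}{\left(-10523\right) \left(-14384\right)} = - \frac{22307}{20098} - \frac{19412}{151362832} = - \frac{22307}{20098} - \frac{4853}{37840708} = - \frac{422105104475}{380261274692}$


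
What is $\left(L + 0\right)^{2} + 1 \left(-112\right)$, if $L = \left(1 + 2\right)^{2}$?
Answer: $-31$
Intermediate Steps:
$L = 9$ ($L = 3^{2} = 9$)
$\left(L + 0\right)^{2} + 1 \left(-112\right) = \left(9 + 0\right)^{2} + 1 \left(-112\right) = 9^{2} - 112 = 81 - 112 = -31$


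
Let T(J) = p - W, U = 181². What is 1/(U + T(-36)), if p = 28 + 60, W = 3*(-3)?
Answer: 1/32858 ≈ 3.0434e-5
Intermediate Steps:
U = 32761
W = -9
p = 88
T(J) = 97 (T(J) = 88 - 1*(-9) = 88 + 9 = 97)
1/(U + T(-36)) = 1/(32761 + 97) = 1/32858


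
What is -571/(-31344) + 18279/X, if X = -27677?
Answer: -557133409/867507888 ≈ -0.64222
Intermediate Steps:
-571/(-31344) + 18279/X = -571/(-31344) + 18279/(-27677) = -571*(-1/31344) + 18279*(-1/27677) = 571/31344 - 18279/27677 = -557133409/867507888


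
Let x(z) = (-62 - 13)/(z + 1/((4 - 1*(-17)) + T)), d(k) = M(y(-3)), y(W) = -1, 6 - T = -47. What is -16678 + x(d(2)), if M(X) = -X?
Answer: -16752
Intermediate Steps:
T = 53 (T = 6 - 1*(-47) = 6 + 47 = 53)
d(k) = 1 (d(k) = -1*(-1) = 1)
x(z) = -75/(1/74 + z) (x(z) = (-62 - 13)/(z + 1/((4 - 1*(-17)) + 53)) = -75/(z + 1/((4 + 17) + 53)) = -75/(z + 1/(21 + 53)) = -75/(z + 1/74) = -75/(1/74 + z))
-16678 + x(d(2)) = -16678 - 5550/(1 + 74*1) = -16678 - 5550/(1 + 74) = -16678 - 5550/75 = -16678 - 5550*1/75 = -16678 - 74 = -16752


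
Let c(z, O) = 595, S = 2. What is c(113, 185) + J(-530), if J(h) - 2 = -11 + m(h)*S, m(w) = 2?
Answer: 590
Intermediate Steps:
J(h) = -5 (J(h) = 2 + (-11 + 2*2) = 2 + (-11 + 4) = 2 - 7 = -5)
c(113, 185) + J(-530) = 595 - 5 = 590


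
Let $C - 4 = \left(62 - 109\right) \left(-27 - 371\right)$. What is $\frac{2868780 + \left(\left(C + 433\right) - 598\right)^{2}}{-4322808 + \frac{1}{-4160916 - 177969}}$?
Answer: $- \frac{1504663727527425}{18756166789081} \approx -80.222$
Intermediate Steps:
$C = 18710$ ($C = 4 + \left(62 - 109\right) \left(-27 - 371\right) = 4 - -18706 = 4 + 18706 = 18710$)
$\frac{2868780 + \left(\left(C + 433\right) - 598\right)^{2}}{-4322808 + \frac{1}{-4160916 - 177969}} = \frac{2868780 + \left(\left(18710 + 433\right) - 598\right)^{2}}{-4322808 + \frac{1}{-4160916 - 177969}} = \frac{2868780 + \left(19143 - 598\right)^{2}}{-4322808 + \frac{1}{-4338885}} = \frac{2868780 + 18545^{2}}{-4322808 - \frac{1}{4338885}} = \frac{2868780 + 343917025}{- \frac{18756166789081}{4338885}} = 346785805 \left(- \frac{4338885}{18756166789081}\right) = - \frac{1504663727527425}{18756166789081}$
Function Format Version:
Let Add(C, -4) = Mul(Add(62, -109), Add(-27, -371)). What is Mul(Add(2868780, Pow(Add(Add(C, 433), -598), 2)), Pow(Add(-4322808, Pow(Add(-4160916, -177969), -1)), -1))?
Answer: Rational(-1504663727527425, 18756166789081) ≈ -80.222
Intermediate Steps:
C = 18710 (C = Add(4, Mul(Add(62, -109), Add(-27, -371))) = Add(4, Mul(-47, -398)) = Add(4, 18706) = 18710)
Mul(Add(2868780, Pow(Add(Add(C, 433), -598), 2)), Pow(Add(-4322808, Pow(Add(-4160916, -177969), -1)), -1)) = Mul(Add(2868780, Pow(Add(Add(18710, 433), -598), 2)), Pow(Add(-4322808, Pow(Add(-4160916, -177969), -1)), -1)) = Mul(Add(2868780, Pow(Add(19143, -598), 2)), Pow(Add(-4322808, Pow(-4338885, -1)), -1)) = Mul(Add(2868780, Pow(18545, 2)), Pow(Add(-4322808, Rational(-1, 4338885)), -1)) = Mul(Add(2868780, 343917025), Pow(Rational(-18756166789081, 4338885), -1)) = Mul(346785805, Rational(-4338885, 18756166789081)) = Rational(-1504663727527425, 18756166789081)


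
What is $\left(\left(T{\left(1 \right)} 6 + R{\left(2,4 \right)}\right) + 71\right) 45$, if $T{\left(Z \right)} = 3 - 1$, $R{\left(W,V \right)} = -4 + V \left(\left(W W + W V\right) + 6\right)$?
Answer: $6795$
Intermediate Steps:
$R{\left(W,V \right)} = -4 + V \left(6 + W^{2} + V W\right)$ ($R{\left(W,V \right)} = -4 + V \left(\left(W^{2} + V W\right) + 6\right) = -4 + V \left(6 + W^{2} + V W\right)$)
$T{\left(Z \right)} = 2$ ($T{\left(Z \right)} = 3 - 1 = 2$)
$\left(\left(T{\left(1 \right)} 6 + R{\left(2,4 \right)}\right) + 71\right) 45 = \left(\left(2 \cdot 6 + \left(-4 + 6 \cdot 4 + 4 \cdot 2^{2} + 2 \cdot 4^{2}\right)\right) + 71\right) 45 = \left(\left(12 + \left(-4 + 24 + 4 \cdot 4 + 2 \cdot 16\right)\right) + 71\right) 45 = \left(\left(12 + \left(-4 + 24 + 16 + 32\right)\right) + 71\right) 45 = \left(\left(12 + 68\right) + 71\right) 45 = \left(80 + 71\right) 45 = 151 \cdot 45 = 6795$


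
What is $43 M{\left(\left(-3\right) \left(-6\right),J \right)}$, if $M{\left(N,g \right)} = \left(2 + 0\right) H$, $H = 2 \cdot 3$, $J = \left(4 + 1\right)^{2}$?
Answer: $516$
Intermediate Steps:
$J = 25$ ($J = 5^{2} = 25$)
$H = 6$
$M{\left(N,g \right)} = 12$ ($M{\left(N,g \right)} = \left(2 + 0\right) 6 = 2 \cdot 6 = 12$)
$43 M{\left(\left(-3\right) \left(-6\right),J \right)} = 43 \cdot 12 = 516$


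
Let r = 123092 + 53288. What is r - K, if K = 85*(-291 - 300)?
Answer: 226615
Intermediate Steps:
K = -50235 (K = 85*(-591) = -50235)
r = 176380
r - K = 176380 - 1*(-50235) = 176380 + 50235 = 226615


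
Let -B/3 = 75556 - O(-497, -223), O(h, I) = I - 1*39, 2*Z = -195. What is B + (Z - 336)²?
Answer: -158127/4 ≈ -39532.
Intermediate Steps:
Z = -195/2 (Z = (½)*(-195) = -195/2 ≈ -97.500)
O(h, I) = -39 + I (O(h, I) = I - 39 = -39 + I)
B = -227454 (B = -3*(75556 - (-39 - 223)) = -3*(75556 - 1*(-262)) = -3*(75556 + 262) = -3*75818 = -227454)
B + (Z - 336)² = -227454 + (-195/2 - 336)² = -227454 + (-867/2)² = -227454 + 751689/4 = -158127/4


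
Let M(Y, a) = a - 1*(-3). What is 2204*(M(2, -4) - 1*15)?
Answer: -35264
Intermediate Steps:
M(Y, a) = 3 + a (M(Y, a) = a + 3 = 3 + a)
2204*(M(2, -4) - 1*15) = 2204*((3 - 4) - 1*15) = 2204*(-1 - 15) = 2204*(-16) = -35264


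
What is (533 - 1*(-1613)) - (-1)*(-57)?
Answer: 2089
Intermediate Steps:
(533 - 1*(-1613)) - (-1)*(-57) = (533 + 1613) - 1*57 = 2146 - 57 = 2089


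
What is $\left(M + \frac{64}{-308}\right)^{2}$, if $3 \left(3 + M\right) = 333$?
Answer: $\frac{68890000}{5929} \approx 11619.0$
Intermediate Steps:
$M = 108$ ($M = -3 + \frac{1}{3} \cdot 333 = -3 + 111 = 108$)
$\left(M + \frac{64}{-308}\right)^{2} = \left(108 + \frac{64}{-308}\right)^{2} = \left(108 + 64 \left(- \frac{1}{308}\right)\right)^{2} = \left(108 - \frac{16}{77}\right)^{2} = \left(\frac{8300}{77}\right)^{2} = \frac{68890000}{5929}$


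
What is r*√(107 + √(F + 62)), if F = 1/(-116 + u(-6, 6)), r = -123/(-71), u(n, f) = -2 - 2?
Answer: 41*√(96300 + 15*√223170)/710 ≈ 18.568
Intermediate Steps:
u(n, f) = -4
r = 123/71 (r = -123*(-1/71) = 123/71 ≈ 1.7324)
F = -1/120 (F = 1/(-116 - 4) = 1/(-120) = -1/120 ≈ -0.0083333)
r*√(107 + √(F + 62)) = 123*√(107 + √(-1/120 + 62))/71 = 123*√(107 + √(7439/120))/71 = 123*√(107 + √223170/60)/71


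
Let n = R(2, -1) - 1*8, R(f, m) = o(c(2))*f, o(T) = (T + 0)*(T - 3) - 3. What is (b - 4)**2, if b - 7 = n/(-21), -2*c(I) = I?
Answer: 529/49 ≈ 10.796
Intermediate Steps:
c(I) = -I/2
o(T) = -3 + T*(-3 + T) (o(T) = T*(-3 + T) - 3 = -3 + T*(-3 + T))
R(f, m) = f (R(f, m) = (-3 + (-1/2*2)**2 - (-3)*2/2)*f = (-3 + (-1)**2 - 3*(-1))*f = (-3 + 1 + 3)*f = 1*f = f)
n = -6 (n = 2 - 1*8 = 2 - 8 = -6)
b = 51/7 (b = 7 - 6/(-21) = 7 - 6*(-1/21) = 7 + 2/7 = 51/7 ≈ 7.2857)
(b - 4)**2 = (51/7 - 4)**2 = (23/7)**2 = 529/49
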